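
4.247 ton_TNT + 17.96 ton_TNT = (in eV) 5.799e+29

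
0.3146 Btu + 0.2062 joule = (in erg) 3.321e+09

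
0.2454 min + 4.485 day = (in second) 3.875e+05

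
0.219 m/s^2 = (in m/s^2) 0.219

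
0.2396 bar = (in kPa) 23.96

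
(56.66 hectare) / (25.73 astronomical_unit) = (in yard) 1.61e-07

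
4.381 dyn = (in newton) 4.381e-05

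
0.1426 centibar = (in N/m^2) 142.6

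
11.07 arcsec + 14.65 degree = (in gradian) 16.28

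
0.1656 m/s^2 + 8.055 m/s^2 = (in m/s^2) 8.221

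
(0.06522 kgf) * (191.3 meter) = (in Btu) 0.116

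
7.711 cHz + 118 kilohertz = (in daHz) 1.18e+04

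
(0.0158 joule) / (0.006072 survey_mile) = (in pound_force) 0.0003635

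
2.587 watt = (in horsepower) 0.003469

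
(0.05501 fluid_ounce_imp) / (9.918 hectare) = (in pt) 4.467e-08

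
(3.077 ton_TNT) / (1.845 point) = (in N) 1.978e+13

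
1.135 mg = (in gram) 0.001135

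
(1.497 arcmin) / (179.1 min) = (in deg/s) 2.322e-06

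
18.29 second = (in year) 5.8e-07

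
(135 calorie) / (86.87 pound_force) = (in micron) 1.462e+06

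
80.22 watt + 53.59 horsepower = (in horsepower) 53.7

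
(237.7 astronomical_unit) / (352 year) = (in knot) 6227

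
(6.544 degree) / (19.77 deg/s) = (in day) 3.831e-06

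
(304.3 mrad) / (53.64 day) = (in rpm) 6.27e-07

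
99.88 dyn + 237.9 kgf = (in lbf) 524.5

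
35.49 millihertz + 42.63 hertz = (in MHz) 4.267e-05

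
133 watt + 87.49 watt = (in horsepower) 0.2957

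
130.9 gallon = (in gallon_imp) 109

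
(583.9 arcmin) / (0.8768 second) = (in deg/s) 11.1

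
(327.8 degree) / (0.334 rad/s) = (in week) 2.832e-05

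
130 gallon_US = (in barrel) 3.095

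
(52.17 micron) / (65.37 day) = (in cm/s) 9.237e-10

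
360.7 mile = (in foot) 1.904e+06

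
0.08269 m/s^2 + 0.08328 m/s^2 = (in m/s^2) 0.166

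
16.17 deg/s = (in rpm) 2.695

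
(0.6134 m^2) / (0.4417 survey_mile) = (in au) 5.768e-15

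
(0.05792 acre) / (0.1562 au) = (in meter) 1.003e-08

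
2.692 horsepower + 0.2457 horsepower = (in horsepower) 2.938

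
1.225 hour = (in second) 4410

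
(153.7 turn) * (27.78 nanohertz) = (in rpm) 0.0002562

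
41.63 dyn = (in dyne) 41.63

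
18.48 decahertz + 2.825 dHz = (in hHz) 1.851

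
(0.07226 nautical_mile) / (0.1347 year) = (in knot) 6.124e-05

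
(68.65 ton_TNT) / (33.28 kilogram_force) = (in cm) 8.801e+10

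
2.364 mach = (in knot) 1565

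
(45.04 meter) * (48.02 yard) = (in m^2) 1978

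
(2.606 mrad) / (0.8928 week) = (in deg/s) 2.765e-07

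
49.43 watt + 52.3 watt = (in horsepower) 0.1364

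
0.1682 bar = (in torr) 126.2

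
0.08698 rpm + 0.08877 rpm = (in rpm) 0.1758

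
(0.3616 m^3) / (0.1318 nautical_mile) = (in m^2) 0.001481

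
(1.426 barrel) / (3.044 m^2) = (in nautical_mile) 4.022e-05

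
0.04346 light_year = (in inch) 1.619e+16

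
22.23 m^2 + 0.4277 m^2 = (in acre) 0.005599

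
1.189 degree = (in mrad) 20.75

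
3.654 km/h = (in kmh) 3.654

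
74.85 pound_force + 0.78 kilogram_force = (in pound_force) 76.57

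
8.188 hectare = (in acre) 20.23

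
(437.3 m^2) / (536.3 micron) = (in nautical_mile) 440.3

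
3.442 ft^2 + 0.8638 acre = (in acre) 0.8639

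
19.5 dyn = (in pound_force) 4.384e-05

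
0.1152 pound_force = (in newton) 0.5124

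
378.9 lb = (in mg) 1.719e+08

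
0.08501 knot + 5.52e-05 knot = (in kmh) 0.1575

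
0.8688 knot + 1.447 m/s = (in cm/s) 189.4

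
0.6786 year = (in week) 35.38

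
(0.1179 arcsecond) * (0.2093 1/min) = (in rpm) 1.904e-08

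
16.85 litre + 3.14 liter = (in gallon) 5.281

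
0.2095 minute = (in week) 2.078e-05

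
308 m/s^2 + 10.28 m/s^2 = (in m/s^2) 318.3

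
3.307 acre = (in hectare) 1.338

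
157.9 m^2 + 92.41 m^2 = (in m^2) 250.3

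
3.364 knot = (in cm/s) 173.1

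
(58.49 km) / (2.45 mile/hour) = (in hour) 14.83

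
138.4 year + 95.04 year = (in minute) 1.227e+08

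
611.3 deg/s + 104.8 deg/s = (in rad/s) 12.5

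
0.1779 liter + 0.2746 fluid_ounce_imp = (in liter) 0.1857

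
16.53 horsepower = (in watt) 1.233e+04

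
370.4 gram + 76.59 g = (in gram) 447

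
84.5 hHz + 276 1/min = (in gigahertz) 8.455e-06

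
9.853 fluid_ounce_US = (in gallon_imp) 0.0641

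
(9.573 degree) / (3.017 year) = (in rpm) 1.677e-08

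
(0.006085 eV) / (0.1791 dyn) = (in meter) 5.443e-16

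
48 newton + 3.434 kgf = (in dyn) 8.168e+06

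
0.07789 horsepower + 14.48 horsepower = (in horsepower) 14.56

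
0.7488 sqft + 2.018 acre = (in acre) 2.018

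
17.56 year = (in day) 6409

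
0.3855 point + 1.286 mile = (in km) 2.07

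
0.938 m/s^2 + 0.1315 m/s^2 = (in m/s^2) 1.069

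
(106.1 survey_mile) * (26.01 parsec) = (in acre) 3.386e+19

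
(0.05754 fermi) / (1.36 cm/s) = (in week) 6.996e-21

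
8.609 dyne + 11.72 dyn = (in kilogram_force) 2.073e-05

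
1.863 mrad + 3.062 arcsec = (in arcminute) 6.456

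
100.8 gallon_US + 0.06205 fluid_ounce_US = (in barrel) 2.4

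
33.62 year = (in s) 1.06e+09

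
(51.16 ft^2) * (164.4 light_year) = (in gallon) 1.953e+21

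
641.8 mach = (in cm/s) 2.185e+07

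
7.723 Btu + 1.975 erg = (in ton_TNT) 1.947e-06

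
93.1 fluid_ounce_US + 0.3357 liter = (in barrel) 0.01943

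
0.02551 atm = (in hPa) 25.85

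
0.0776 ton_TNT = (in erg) 3.247e+15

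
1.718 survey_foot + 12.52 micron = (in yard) 0.5727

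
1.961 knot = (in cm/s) 100.9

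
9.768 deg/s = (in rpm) 1.628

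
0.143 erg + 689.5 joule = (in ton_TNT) 1.648e-07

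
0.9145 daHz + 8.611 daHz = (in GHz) 9.526e-08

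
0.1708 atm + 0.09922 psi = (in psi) 2.609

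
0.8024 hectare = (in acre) 1.983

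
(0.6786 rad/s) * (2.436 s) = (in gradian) 105.2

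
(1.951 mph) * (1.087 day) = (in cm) 8.191e+06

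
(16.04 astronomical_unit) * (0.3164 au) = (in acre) 2.807e+19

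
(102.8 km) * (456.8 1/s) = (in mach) 1.379e+05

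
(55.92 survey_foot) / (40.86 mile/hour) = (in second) 0.9331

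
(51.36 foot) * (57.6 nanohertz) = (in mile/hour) 2.017e-06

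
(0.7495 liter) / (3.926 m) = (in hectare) 1.909e-08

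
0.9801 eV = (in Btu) 1.488e-22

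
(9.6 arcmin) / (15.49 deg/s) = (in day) 1.196e-07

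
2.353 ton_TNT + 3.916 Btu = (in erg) 9.845e+16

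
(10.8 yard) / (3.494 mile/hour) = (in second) 6.323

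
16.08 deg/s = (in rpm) 2.68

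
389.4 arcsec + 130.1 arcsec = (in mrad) 2.519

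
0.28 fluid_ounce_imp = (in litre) 0.007956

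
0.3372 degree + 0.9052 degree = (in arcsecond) 4473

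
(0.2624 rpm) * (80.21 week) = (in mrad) 1.333e+09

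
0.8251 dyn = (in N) 8.251e-06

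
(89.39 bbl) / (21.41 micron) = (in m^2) 6.638e+05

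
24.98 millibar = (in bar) 0.02498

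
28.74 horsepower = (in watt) 2.143e+04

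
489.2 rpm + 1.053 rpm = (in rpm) 490.3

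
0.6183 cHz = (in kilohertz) 6.183e-06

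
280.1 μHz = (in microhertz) 280.1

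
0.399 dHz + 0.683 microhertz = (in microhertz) 3.99e+04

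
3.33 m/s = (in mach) 0.00978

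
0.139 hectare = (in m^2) 1390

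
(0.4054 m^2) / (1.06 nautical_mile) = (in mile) 1.283e-07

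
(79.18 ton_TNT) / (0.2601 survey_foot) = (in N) 4.179e+12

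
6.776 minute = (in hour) 0.1129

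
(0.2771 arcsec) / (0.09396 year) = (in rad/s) 4.534e-13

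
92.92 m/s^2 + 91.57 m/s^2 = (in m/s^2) 184.5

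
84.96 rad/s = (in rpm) 811.3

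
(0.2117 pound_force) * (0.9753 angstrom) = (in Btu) 8.705e-14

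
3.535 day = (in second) 3.054e+05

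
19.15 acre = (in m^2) 7.75e+04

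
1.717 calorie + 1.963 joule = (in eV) 5.709e+19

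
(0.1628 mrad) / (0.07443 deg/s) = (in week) 2.072e-07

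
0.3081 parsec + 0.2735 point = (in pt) 2.695e+19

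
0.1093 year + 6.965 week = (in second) 7.659e+06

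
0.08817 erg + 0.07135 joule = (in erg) 7.135e+05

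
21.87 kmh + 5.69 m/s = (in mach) 0.03455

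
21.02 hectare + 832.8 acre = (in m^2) 3.58e+06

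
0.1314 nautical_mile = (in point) 6.898e+05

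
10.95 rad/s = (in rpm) 104.6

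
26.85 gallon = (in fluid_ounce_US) 3437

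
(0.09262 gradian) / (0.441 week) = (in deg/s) 3.125e-07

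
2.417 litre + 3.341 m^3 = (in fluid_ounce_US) 1.131e+05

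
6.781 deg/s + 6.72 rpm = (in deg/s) 47.1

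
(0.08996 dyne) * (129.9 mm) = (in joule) 1.169e-07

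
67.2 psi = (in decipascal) 4.633e+06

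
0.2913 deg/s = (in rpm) 0.04855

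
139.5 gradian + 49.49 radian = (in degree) 2961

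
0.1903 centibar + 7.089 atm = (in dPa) 7.185e+06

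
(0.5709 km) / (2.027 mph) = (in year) 1.998e-05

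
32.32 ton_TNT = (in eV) 8.44e+29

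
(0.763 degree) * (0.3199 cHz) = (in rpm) 0.0004068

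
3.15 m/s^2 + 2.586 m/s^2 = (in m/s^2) 5.736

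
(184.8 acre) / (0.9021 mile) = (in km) 0.5151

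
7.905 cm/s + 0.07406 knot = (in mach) 0.0003441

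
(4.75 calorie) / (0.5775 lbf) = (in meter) 7.737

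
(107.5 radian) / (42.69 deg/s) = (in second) 144.3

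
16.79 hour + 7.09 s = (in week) 0.09995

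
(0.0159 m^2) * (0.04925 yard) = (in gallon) 0.1892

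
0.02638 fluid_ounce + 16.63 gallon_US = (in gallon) 16.63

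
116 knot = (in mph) 133.5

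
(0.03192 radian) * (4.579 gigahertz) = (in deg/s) 8.374e+09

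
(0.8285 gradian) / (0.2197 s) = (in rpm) 0.5657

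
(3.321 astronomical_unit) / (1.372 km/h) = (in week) 2.155e+06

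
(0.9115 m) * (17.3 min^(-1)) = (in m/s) 0.2628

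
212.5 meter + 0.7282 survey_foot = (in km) 0.2127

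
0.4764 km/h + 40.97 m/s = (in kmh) 148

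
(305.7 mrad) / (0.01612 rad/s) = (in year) 6.013e-07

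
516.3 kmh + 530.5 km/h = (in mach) 0.854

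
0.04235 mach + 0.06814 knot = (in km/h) 52.04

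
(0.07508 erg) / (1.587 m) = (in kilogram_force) 4.824e-10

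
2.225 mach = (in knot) 1473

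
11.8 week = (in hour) 1982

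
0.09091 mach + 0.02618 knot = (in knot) 60.2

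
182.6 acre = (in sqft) 7.954e+06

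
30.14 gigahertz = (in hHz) 3.014e+08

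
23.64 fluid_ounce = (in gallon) 0.1847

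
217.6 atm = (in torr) 1.654e+05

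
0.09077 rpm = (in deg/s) 0.5446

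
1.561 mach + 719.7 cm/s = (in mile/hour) 1205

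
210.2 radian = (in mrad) 2.102e+05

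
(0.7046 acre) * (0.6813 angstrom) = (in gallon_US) 5.132e-05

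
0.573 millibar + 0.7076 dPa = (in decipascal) 573.7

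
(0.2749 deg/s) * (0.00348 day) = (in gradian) 91.84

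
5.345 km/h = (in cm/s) 148.5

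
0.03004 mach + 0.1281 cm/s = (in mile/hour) 22.88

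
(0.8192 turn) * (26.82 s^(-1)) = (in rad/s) 138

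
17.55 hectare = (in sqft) 1.889e+06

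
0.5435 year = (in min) 2.857e+05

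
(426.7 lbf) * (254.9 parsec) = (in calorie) 3.568e+21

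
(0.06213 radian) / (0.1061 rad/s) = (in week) 9.682e-07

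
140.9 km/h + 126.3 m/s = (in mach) 0.4859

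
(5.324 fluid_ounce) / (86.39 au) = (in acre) 3.01e-21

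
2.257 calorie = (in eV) 5.894e+19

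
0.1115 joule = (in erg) 1.115e+06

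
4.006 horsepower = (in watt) 2987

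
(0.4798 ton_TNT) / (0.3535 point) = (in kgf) 1.641e+12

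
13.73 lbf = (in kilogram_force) 6.228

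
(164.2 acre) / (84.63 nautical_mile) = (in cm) 424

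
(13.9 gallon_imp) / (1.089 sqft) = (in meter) 0.6246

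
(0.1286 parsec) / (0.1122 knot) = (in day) 7.957e+11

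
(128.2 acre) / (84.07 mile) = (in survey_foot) 12.58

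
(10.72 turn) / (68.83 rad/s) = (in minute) 0.01631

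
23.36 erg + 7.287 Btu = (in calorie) 1838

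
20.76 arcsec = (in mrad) 0.1006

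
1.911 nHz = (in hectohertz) 1.911e-11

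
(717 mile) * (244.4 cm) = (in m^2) 2.82e+06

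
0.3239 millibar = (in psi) 0.004698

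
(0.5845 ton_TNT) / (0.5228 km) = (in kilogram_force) 4.77e+05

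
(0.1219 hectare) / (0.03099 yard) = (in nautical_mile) 23.23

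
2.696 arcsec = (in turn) 2.08e-06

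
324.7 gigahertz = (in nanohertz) 3.247e+20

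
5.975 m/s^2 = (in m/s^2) 5.975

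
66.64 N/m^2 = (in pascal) 66.64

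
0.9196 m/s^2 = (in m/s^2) 0.9196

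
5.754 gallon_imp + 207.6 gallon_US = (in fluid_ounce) 2.746e+04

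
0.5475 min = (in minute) 0.5475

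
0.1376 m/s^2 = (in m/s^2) 0.1376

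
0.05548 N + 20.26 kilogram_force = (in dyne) 1.987e+07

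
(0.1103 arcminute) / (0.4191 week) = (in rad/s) 1.266e-10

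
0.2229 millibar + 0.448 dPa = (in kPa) 0.02233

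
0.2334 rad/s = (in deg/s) 13.37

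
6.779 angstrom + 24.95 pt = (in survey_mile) 5.469e-06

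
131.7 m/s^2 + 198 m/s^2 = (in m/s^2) 329.7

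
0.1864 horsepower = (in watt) 139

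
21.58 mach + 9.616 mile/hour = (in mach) 21.59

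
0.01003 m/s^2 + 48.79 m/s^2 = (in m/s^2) 48.8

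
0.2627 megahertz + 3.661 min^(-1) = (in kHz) 262.7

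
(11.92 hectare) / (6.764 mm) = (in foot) 5.782e+07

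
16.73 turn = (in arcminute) 3.614e+05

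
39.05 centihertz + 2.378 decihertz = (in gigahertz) 6.283e-10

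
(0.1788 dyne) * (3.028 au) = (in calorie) 1.936e+05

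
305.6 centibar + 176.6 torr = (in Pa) 3.291e+05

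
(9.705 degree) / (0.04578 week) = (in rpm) 5.842e-05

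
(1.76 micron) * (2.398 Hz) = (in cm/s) 0.000422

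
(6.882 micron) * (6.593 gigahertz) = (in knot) 8.82e+04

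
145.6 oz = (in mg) 4.128e+06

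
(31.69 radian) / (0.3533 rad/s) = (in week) 0.0001483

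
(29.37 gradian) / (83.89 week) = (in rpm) 8.683e-08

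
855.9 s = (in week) 0.001415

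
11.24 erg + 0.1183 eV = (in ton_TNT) 2.686e-16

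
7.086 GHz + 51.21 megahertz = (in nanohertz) 7.137e+18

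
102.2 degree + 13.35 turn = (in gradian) 5454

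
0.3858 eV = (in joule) 6.181e-20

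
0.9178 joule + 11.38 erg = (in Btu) 0.0008699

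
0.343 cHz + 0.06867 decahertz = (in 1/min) 41.41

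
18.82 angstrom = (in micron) 0.001882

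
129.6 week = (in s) 7.838e+07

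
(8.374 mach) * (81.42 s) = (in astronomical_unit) 1.552e-06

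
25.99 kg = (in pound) 57.3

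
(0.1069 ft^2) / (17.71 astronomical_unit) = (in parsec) 1.215e-31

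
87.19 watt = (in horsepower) 0.1169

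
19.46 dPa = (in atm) 1.921e-05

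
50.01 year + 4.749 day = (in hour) 4.382e+05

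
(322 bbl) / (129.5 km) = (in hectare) 3.953e-08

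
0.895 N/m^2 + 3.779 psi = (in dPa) 2.606e+05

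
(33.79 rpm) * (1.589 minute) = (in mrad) 3.374e+05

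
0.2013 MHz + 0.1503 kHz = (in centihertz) 2.015e+07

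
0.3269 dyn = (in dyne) 0.3269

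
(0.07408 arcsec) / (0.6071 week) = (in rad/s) 9.781e-13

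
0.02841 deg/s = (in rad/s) 0.0004958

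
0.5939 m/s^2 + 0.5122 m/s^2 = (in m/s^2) 1.106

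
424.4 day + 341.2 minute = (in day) 424.6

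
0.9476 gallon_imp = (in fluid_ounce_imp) 151.6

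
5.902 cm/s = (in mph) 0.132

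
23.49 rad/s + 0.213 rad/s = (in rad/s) 23.7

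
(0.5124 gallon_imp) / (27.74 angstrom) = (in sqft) 9.039e+06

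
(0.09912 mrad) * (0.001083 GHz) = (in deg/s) 6151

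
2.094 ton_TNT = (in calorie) 2.094e+09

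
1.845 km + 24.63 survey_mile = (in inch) 1.633e+06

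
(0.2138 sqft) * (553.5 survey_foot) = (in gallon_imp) 737.1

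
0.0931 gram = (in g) 0.0931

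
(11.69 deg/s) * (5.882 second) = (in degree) 68.76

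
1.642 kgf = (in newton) 16.1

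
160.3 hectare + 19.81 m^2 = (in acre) 396.1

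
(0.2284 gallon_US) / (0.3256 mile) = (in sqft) 1.776e-05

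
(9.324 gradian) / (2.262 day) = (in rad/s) 7.494e-07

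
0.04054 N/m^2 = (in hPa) 0.0004054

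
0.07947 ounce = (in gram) 2.253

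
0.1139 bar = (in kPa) 11.39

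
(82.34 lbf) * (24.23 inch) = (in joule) 225.4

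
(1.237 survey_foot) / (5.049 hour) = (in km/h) 7.468e-05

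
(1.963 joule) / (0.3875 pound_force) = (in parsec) 3.691e-17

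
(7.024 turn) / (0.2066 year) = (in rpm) 6.468e-05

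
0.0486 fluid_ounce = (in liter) 0.001437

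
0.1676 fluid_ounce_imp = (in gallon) 0.001258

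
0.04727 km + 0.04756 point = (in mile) 0.02937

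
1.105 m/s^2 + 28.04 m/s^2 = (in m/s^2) 29.14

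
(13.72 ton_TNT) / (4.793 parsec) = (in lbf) 8.726e-08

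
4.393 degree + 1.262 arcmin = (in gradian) 4.904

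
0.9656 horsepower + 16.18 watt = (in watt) 736.2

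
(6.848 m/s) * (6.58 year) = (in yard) 1.554e+09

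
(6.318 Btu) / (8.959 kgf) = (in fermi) 7.587e+16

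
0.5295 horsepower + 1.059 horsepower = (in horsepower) 1.588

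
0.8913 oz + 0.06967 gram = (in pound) 0.05586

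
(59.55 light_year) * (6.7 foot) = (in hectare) 1.151e+14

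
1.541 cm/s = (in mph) 0.03447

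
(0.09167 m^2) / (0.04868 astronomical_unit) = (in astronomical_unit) 8.414e-23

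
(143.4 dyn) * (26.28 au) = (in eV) 3.519e+28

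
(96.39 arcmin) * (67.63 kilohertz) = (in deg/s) 1.086e+05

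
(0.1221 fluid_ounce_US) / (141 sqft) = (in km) 2.757e-10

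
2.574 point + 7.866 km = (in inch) 3.097e+05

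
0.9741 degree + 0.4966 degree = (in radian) 0.02567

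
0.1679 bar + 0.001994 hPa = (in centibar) 16.79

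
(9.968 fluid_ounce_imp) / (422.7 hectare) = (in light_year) 7.082e-27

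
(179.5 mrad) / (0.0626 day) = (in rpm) 0.0003169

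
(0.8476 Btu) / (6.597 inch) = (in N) 5337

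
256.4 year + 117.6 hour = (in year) 256.4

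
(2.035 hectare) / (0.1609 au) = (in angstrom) 8454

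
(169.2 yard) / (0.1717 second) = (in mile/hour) 2016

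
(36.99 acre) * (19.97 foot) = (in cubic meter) 9.112e+05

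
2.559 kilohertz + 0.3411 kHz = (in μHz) 2.9e+09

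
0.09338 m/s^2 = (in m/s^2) 0.09338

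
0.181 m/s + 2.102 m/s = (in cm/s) 228.3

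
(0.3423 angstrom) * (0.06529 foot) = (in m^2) 6.812e-13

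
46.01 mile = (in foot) 2.429e+05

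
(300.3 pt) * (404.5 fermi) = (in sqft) 4.613e-13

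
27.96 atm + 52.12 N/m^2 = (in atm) 27.96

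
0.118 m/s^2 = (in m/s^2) 0.118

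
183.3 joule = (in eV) 1.144e+21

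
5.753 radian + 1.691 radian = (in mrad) 7444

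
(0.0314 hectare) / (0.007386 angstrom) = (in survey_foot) 1.395e+15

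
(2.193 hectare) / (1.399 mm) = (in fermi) 1.568e+22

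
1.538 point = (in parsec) 1.758e-20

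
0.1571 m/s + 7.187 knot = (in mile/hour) 8.622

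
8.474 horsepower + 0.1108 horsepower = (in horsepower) 8.585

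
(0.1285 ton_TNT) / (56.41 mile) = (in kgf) 603.9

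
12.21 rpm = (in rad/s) 1.279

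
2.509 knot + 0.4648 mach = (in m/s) 159.6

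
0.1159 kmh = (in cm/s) 3.219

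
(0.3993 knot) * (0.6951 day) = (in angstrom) 1.234e+14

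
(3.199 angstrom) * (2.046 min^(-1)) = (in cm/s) 1.091e-09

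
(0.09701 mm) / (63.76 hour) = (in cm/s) 4.226e-08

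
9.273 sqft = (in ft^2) 9.273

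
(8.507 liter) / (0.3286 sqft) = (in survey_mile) 0.0001732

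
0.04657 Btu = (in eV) 3.067e+20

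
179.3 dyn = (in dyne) 179.3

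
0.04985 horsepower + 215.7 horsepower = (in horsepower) 215.7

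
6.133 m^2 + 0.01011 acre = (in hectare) 0.004705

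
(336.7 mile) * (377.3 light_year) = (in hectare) 1.934e+20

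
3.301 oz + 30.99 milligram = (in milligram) 9.361e+04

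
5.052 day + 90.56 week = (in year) 1.751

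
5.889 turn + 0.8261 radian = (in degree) 2167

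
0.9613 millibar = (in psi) 0.01394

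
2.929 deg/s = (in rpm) 0.4882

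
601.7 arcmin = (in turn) 0.02786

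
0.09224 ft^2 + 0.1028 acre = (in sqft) 4478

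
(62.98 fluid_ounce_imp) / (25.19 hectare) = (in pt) 2.014e-05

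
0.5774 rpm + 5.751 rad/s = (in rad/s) 5.811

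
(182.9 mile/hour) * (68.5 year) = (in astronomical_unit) 1.181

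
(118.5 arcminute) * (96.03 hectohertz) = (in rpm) 3161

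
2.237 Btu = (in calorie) 564.1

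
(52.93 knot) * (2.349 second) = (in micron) 6.396e+07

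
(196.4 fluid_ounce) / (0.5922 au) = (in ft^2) 7.057e-13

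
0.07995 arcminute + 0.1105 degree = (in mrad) 1.952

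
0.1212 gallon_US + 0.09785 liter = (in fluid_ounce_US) 18.82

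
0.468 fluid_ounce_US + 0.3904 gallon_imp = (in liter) 1.789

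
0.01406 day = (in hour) 0.3374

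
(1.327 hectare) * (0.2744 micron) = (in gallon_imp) 0.801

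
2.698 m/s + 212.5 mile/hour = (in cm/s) 9769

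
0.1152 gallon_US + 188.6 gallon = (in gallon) 188.7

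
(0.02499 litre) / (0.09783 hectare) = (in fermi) 2.554e+07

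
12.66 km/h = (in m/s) 3.517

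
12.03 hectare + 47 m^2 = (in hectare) 12.03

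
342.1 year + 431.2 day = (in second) 1.083e+10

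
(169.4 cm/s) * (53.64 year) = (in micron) 2.866e+15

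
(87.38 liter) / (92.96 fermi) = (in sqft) 1.012e+13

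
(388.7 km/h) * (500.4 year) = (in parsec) 5.522e-05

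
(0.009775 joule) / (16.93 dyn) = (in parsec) 1.871e-15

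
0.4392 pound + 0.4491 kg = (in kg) 0.6483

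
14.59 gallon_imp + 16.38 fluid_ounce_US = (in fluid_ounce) 2259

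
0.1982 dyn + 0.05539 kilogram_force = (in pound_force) 0.1221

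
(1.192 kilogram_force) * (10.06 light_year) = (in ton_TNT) 2.659e+08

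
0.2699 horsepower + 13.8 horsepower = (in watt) 1.049e+04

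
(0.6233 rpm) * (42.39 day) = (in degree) 1.37e+07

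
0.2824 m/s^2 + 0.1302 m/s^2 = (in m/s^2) 0.4126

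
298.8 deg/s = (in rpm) 49.8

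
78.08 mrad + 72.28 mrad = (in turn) 0.02393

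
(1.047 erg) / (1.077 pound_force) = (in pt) 6.195e-05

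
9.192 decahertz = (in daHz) 9.192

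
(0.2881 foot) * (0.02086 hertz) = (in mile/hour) 0.004098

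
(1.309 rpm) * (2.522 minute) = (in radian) 20.74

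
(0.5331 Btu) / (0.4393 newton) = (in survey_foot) 4201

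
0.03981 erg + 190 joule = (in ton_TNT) 4.541e-08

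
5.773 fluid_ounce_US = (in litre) 0.1707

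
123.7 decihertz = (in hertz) 12.37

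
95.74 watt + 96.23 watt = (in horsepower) 0.2574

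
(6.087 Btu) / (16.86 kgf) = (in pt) 1.101e+05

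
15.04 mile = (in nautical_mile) 13.07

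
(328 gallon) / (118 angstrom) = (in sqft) 1.133e+09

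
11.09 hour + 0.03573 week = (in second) 6.153e+04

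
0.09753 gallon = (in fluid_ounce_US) 12.48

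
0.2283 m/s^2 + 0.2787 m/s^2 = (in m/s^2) 0.507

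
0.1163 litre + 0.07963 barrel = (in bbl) 0.08036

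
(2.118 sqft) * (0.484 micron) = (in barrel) 5.99e-07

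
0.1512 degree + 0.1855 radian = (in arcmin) 646.8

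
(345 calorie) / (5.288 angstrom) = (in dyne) 2.73e+17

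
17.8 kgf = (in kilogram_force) 17.8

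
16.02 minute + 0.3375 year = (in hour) 2957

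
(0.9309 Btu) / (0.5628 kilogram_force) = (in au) 1.19e-09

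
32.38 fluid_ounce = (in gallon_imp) 0.2106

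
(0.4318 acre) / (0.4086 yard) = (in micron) 4.677e+09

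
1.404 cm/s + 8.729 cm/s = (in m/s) 0.1013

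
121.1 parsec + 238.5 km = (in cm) 3.737e+20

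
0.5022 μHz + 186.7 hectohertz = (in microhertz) 1.867e+10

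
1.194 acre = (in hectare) 0.4832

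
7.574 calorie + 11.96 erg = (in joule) 31.69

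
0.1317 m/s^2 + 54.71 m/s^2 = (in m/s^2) 54.84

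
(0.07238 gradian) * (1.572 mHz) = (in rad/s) 1.787e-06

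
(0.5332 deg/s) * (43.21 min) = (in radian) 24.13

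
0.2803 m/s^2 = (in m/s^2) 0.2803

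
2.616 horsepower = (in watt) 1951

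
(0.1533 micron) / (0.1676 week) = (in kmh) 5.445e-12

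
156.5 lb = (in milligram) 7.099e+07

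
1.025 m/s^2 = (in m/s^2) 1.025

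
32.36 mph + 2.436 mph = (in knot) 30.24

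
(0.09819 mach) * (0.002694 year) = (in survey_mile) 1765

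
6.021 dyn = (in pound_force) 1.354e-05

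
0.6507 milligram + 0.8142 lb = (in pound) 0.8142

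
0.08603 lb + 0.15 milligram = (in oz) 1.376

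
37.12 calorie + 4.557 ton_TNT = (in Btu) 1.807e+07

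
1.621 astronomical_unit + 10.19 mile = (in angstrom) 2.425e+21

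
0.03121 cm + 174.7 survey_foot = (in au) 3.559e-10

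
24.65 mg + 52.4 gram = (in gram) 52.42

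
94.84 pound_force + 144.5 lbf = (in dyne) 1.065e+08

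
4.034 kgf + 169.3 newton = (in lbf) 46.95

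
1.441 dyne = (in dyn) 1.441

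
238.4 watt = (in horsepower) 0.3197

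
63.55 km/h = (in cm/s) 1765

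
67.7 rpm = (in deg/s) 406.2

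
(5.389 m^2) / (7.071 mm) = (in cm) 7.621e+04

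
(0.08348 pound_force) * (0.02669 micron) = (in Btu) 9.394e-12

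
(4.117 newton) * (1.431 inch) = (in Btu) 0.0001418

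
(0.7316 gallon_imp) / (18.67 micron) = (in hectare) 0.01781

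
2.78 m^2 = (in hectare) 0.000278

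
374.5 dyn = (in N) 0.003745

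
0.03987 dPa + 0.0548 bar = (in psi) 0.7948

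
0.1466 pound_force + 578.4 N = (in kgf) 59.05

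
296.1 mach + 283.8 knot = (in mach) 296.5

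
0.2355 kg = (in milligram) 2.355e+05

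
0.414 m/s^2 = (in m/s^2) 0.414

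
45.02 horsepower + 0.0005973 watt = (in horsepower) 45.02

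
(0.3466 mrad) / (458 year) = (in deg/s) 1.375e-12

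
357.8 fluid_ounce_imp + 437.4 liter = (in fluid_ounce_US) 1.513e+04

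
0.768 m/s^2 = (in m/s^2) 0.768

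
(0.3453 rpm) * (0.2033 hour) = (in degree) 1516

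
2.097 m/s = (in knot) 4.076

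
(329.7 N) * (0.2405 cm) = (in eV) 4.949e+18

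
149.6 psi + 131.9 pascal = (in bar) 10.32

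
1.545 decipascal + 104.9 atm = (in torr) 7.972e+04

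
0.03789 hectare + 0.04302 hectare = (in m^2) 809.1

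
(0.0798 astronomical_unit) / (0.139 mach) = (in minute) 4.204e+06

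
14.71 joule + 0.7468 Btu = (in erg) 8.026e+09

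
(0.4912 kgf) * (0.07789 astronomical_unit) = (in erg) 5.613e+17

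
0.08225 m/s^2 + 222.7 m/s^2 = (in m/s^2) 222.8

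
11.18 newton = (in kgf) 1.14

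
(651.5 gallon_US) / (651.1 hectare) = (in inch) 1.491e-05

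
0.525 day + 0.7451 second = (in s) 4.536e+04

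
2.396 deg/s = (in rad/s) 0.04182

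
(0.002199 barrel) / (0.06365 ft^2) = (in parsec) 1.916e-18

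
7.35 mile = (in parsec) 3.833e-13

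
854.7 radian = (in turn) 136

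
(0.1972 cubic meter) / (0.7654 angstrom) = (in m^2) 2.576e+09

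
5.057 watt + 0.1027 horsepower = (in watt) 81.64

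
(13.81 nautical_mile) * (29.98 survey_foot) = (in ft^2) 2.516e+06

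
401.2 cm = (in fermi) 4.012e+15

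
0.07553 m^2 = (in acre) 1.866e-05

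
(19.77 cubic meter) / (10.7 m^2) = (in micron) 1.848e+06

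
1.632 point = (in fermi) 5.757e+11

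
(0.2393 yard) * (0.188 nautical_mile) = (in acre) 0.01883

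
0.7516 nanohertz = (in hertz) 7.516e-10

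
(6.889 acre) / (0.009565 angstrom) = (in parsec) 0.9446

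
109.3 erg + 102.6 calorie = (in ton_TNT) 1.026e-07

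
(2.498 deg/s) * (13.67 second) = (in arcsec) 1.229e+05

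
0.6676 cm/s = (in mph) 0.01493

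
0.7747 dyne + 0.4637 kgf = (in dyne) 4.547e+05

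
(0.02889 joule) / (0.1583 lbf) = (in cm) 4.103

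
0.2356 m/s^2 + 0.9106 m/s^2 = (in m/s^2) 1.146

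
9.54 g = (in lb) 0.02103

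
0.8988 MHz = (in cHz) 8.988e+07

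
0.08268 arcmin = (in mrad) 0.02405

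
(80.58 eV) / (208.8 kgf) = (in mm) 6.305e-18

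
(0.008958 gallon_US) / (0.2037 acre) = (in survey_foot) 1.35e-07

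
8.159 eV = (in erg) 1.307e-11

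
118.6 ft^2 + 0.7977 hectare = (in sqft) 8.598e+04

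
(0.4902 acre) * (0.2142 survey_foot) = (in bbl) 814.6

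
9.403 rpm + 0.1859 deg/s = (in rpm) 9.434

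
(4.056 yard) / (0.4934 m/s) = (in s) 7.517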